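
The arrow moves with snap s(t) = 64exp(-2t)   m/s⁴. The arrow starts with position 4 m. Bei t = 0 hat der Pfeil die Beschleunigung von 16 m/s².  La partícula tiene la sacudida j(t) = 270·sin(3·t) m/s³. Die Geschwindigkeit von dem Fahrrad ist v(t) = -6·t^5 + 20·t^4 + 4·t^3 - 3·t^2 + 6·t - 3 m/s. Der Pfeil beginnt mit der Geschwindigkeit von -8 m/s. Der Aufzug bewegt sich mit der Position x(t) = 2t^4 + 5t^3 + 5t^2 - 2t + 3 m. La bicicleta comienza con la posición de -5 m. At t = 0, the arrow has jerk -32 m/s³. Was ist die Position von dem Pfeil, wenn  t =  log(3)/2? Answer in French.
Pour résoudre ceci, nous devons prendre 4 intégrales de notre équation du snap s(t) = 64·exp(-2·t). L'intégrale du snap, avec j(0) = -32, donne le jerk: j(t) = -32·exp(-2·t). En intégrant le jerk et en utilisant la condition initiale a(0) = 16, nous obtenons a(t) = 16·exp(-2·t). En prenant ∫a(t)dt et en appliquant v(0) = -8, nous trouvons v(t) = -8·exp(-2·t). L'intégrale de la vitesse, avec x(0) = 4, donne la position: x(t) = 4·exp(-2·t). Nous avons la position x(t) = 4·exp(-2·t). En substituant t = log(3)/2: x(log(3)/2) = 4/3.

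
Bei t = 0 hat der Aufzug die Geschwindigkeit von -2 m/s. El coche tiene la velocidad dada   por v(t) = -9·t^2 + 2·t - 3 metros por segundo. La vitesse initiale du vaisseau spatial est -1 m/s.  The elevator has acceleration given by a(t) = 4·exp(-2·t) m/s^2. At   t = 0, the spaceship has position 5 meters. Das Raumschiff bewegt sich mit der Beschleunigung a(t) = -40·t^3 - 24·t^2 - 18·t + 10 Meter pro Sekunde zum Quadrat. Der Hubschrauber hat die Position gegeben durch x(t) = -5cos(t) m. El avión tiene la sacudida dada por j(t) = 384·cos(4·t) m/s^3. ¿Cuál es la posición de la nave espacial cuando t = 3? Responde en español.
Partiendo de la aceleración a(t) = -40·t^3 - 24·t^2 - 18·t + 10, tomamos 2 antiderivadas. Tomando ∫a(t)dt y aplicando v(0) = -1, encontramos v(t) = -10·t^4 - 8·t^3 - 9·t^2 + 10·t - 1. La integral de la velocidad, con x(0) = 5, da la posición: x(t) = -2·t^5 - 2·t^4 - 3·t^3 + 5·t^2 - t + 5. Usando x(t) = -2·t^5 - 2·t^4 - 3·t^3 + 5·t^2 - t + 5 y sustituyendo t = 3, encontramos x = -682.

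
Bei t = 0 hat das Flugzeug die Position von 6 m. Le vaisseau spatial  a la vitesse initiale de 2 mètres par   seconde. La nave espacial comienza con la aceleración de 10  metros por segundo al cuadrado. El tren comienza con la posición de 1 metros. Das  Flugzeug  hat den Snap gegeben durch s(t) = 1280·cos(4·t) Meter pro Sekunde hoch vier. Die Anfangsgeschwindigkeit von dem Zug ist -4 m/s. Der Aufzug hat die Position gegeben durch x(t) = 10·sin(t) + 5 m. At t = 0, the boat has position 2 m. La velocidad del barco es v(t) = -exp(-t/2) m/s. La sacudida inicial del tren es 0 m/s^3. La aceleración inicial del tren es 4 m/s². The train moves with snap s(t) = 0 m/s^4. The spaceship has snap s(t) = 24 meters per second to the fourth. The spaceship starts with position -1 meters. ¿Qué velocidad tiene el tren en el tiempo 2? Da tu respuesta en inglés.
To find the answer, we compute 3 integrals of s(t) = 0. The integral of snap is jerk. Using j(0) = 0, we get j(t) = 0. Taking ∫j(t)dt and applying a(0) = 4, we find a(t) = 4. The integral of acceleration, with v(0) = -4, gives velocity: v(t) = 4·t - 4. We have velocity v(t) = 4·t - 4. Substituting t = 2: v(2) = 4.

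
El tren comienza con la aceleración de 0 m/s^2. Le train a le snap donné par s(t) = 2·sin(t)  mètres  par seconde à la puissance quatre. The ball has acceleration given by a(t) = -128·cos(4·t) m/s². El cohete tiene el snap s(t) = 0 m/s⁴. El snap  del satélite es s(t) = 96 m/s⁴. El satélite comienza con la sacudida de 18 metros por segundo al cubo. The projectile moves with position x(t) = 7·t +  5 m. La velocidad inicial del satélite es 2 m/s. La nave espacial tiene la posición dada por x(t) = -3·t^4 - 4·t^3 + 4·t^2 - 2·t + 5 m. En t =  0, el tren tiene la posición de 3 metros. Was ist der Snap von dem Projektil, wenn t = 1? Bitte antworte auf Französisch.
En partant de la position x(t) = 7·t + 5, nous prenons 4 dérivées. En dérivant la position, nous obtenons la vitesse: v(t) = 7. En prenant d/dt de v(t), nous trouvons a(t) = 0. La dérivée de l'accélération donne le jerk: j(t) = 0. En dérivant le jerk, nous obtenons le snap: s(t) = 0. En utilisant s(t) = 0 et en substituant t = 1, nous trouvons s = 0.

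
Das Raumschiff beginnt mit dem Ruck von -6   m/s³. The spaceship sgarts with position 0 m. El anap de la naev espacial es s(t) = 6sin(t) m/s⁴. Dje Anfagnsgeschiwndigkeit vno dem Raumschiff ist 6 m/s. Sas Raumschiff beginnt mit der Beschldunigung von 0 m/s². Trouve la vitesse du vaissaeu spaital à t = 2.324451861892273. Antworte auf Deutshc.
Ausgehend von dem Snap s(t) = 6·sin(t), nehmen wir 3 Stammfunktionen. Das Integral von dem Snap, mit j(0) = -6, ergibt den Ruck: j(t) = -6·cos(t). Durch Integration von dem Ruck und Verwendung der Anfangsbedingung a(0) = 0, erhalten wir a(t) = -6·sin(t). Das Integral von der Beschleunigung, mit v(0) = 6, ergibt die Geschwindigkeit: v(t) = 6·cos(t). Mit v(t) = 6·cos(t) und Einsetzen von t = 2.324451861892273, finden wir v = -4.10585348438448.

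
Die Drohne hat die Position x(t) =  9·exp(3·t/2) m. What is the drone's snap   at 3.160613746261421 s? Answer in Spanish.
Para resolver esto, necesitamos tomar 4 derivadas de nuestra ecuación de la posición x(t) = 9·exp(3·t/2). La derivada de la posición da la velocidad: v(t) = 27·exp(3·t/2)/2. Tomando d/dt de v(t), encontramos a(t) = 81·exp(3·t/2)/4. Derivando la aceleración, obtenemos la sacudida: j(t) = 243·exp(3·t/2)/8. Tomando d/dt de j(t), encontramos s(t) = 729·exp(3·t/2)/16. Usando s(t) = 729·exp(3·t/2)/16 y sustituyendo t = 3.160613746261421, encontramos s = 5218.71054933123.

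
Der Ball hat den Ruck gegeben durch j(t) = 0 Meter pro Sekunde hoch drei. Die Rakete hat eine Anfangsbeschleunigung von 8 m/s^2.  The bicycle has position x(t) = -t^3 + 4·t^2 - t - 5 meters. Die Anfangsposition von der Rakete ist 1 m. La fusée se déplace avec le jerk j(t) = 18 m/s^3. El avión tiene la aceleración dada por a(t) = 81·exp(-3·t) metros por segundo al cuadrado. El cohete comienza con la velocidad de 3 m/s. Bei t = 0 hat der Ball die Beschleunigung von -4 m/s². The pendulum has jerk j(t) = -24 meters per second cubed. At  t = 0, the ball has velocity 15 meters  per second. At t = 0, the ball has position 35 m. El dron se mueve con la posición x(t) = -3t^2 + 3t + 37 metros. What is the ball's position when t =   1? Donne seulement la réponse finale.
The answer is 48.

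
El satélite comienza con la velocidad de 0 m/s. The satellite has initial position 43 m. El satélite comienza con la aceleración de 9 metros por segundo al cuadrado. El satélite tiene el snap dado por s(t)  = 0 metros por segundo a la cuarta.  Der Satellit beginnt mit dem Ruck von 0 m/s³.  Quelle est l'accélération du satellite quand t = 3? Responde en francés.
Nous devons intégrer notre équation du snap s(t) = 0 2 fois. La primitive du snap, avec j(0) = 0, donne le jerk: j(t) = 0. En intégrant le jerk et en utilisant la condition initiale a(0) = 9, nous obtenons a(t) = 9. En utilisant a(t) = 9 et en substituant t = 3, nous trouvons a = 9.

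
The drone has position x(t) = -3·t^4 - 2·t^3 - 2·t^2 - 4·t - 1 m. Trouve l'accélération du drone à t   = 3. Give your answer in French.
En partant de la position x(t) = -3·t^4 - 2·t^3 - 2·t^2 - 4·t - 1, nous prenons 2 dérivées. En dérivant la position, nous obtenons la vitesse: v(t) = -12·t^3 - 6·t^2 - 4·t - 4. En dérivant la vitesse, nous obtenons l'accélération: a(t) = -36·t^2 - 12·t - 4. En utilisant a(t) = -36·t^2 - 12·t - 4 et en substituant t = 3, nous trouvons a = -364.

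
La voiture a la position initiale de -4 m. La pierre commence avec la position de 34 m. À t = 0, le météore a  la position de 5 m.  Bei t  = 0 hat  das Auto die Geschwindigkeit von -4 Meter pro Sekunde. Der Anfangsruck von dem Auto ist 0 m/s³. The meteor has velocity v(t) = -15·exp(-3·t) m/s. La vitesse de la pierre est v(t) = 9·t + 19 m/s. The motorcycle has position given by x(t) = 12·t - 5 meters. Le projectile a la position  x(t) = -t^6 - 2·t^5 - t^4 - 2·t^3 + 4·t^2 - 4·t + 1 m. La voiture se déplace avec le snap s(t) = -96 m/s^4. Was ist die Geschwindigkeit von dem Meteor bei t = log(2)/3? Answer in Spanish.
Usando v(t) = -15·exp(-3·t) y sustituyendo t = log(2)/3, encontramos v = -15/2.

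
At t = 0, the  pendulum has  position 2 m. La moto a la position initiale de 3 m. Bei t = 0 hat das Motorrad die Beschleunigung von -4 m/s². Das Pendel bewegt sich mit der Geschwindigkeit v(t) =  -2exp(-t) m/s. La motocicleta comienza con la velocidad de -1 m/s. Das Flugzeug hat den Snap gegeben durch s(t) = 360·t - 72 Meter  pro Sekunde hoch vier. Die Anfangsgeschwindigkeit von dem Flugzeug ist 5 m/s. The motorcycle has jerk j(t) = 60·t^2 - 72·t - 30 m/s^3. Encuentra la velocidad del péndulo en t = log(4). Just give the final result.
v(log(4)) = -1/2.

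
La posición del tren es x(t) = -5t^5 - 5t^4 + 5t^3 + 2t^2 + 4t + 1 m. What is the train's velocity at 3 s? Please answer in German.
Ausgehend von der Position x(t) = -5·t^5 - 5·t^4 + 5·t^3 + 2·t^2 + 4·t + 1, nehmen wir 1 Ableitung. Die Ableitung von der Position ergibt die Geschwindigkeit: v(t) = -25·t^4 - 20·t^3 + 15·t^2 + 4·t + 4. Mit v(t) = -25·t^4 - 20·t^3 + 15·t^2 + 4·t + 4 und Einsetzen von t = 3, finden wir v = -2414.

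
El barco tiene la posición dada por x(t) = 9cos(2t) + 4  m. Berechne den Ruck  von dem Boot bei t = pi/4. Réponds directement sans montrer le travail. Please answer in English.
j(pi/4) = 72.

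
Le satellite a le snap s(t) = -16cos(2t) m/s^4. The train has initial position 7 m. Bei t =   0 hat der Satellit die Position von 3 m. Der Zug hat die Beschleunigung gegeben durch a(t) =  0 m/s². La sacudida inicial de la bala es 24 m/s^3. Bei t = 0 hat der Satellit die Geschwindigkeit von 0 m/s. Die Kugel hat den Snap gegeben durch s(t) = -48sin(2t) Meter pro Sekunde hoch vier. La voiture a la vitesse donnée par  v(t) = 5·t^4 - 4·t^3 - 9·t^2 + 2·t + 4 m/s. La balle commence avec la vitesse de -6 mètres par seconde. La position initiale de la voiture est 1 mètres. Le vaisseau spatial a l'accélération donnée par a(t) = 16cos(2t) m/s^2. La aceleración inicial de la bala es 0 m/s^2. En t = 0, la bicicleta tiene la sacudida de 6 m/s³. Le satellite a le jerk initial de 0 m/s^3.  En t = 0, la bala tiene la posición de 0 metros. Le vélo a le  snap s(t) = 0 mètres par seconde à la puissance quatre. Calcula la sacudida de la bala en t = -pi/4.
Para resolver esto, necesitamos tomar 1 antiderivada de nuestra ecuación del snap s(t) = -48·sin(2·t). La integral del snap, con j(0) = 24, da la sacudida: j(t) = 24·cos(2·t). Usando j(t) = 24·cos(2·t) y sustituyendo t = -pi/4, encontramos j = 0.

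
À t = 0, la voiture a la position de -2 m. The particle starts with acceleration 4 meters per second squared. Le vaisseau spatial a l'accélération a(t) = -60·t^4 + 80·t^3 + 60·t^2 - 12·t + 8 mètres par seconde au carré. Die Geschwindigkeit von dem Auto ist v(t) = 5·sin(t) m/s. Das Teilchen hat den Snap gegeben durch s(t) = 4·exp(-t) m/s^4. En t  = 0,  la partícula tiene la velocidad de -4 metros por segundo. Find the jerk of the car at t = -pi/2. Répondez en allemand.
Wir müssen unsere Gleichung für die Geschwindigkeit v(t) = 5·sin(t) 2-mal ableiten. Die Ableitung von der Geschwindigkeit ergibt die Beschleunigung: a(t) = 5·cos(t). Die Ableitung von der Beschleunigung ergibt den Ruck: j(t) = -5·sin(t). Aus der Gleichung für den Ruck j(t) = -5·sin(t), setzen wir t = -pi/2 ein und erhalten j = 5.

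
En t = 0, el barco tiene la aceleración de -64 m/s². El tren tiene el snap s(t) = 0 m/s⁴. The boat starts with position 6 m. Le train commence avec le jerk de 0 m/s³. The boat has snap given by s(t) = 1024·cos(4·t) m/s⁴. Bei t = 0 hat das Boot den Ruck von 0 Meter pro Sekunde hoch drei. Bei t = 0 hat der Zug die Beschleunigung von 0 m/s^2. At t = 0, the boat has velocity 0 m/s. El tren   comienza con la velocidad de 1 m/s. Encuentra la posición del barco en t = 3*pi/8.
Para resolver esto, necesitamos tomar 4 antiderivadas de nuestra ecuación del snap s(t) = 1024·cos(4·t). Integrando el snap y usando la condición inicial j(0) = 0, obtenemos j(t) = 256·sin(4·t). La integral de la sacudida, con a(0) = -64, da la aceleración: a(t) = -64·cos(4·t). La antiderivada de la aceleración, con v(0) = 0, da la velocidad: v(t) = -16·sin(4·t). La antiderivada de la velocidad es la posición. Usando x(0) = 6, obtenemos x(t) = 4·cos(4·t) + 2. De la ecuación de la posición x(t) = 4·cos(4·t) + 2, sustituimos t = 3*pi/8 para obtener x = 2.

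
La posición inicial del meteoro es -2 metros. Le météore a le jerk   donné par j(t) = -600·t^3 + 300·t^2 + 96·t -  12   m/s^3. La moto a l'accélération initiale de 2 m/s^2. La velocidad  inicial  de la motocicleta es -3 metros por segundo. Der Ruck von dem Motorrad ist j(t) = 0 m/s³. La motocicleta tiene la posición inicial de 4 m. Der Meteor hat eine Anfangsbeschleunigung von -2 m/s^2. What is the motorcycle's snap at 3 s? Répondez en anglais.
Starting from jerk j(t) = 0, we take 1 derivative. Taking d/dt of j(t), we find s(t) = 0. Using s(t) = 0 and substituting t = 3, we find s = 0.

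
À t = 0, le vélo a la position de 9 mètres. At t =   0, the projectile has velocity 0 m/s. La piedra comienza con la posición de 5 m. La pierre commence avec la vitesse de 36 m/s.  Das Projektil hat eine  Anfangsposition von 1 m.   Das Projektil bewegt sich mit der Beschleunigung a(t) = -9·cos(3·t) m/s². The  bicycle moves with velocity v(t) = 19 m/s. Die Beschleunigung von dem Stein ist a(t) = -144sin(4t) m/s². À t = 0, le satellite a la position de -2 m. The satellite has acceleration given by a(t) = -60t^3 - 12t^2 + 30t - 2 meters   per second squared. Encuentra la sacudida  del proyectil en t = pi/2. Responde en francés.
En partant de l'accélération a(t) = -9·cos(3·t), nous prenons 1 dérivée. En prenant d/dt de a(t), nous trouvons j(t) = 27·sin(3·t). De l'équation du jerk j(t) = 27·sin(3·t), nous substituons t = pi/2 pour obtenir j = -27.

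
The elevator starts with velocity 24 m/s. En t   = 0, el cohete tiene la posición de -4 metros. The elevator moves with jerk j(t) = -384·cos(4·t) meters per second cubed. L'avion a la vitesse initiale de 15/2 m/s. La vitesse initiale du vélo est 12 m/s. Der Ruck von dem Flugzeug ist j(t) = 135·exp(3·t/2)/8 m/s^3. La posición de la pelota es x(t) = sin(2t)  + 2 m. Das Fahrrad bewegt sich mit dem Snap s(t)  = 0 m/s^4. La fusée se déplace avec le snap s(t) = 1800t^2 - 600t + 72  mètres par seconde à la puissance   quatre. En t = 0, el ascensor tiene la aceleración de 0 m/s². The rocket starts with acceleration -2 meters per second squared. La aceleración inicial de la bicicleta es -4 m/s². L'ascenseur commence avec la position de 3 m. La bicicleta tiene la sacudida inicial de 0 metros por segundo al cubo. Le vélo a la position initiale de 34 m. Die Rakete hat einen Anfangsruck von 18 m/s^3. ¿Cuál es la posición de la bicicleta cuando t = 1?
Debemos encontrar la integral de nuestra ecuación del snap s(t) = 0 4 veces. La antiderivada del snap, con j(0) = 0, da la sacudida: j(t) = 0. La antiderivada de la sacudida es la aceleración. Usando a(0) = -4, obtenemos a(t) = -4. La antiderivada de la aceleración, con v(0) = 12, da la velocidad: v(t) = 12 - 4·t. Tomando ∫v(t)dt y aplicando x(0) = 34, encontramos x(t) = -2·t^2 + 12·t + 34. Tenemos la posición x(t) = -2·t^2 + 12·t + 34. Sustituyendo t = 1: x(1) = 44.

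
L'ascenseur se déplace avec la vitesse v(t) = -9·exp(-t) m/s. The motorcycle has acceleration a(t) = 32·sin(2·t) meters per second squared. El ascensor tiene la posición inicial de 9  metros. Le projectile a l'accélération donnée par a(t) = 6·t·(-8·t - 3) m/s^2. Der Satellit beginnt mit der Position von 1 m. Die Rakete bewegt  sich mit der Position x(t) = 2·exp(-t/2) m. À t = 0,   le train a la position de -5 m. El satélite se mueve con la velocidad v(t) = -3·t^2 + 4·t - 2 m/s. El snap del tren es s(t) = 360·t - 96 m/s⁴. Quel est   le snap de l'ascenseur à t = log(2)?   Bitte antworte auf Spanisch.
Para resolver esto, necesitamos tomar 3 derivadas de nuestra ecuación de la velocidad v(t) = -9·exp(-t). Tomando d/dt de v(t), encontramos a(t) = 9·exp(-t). Tomando d/dt de a(t), encontramos j(t) = -9·exp(-t). La derivada de la sacudida da el snap: s(t) = 9·exp(-t). Usando s(t) = 9·exp(-t) y sustituyendo t = log(2), encontramos s = 9/2.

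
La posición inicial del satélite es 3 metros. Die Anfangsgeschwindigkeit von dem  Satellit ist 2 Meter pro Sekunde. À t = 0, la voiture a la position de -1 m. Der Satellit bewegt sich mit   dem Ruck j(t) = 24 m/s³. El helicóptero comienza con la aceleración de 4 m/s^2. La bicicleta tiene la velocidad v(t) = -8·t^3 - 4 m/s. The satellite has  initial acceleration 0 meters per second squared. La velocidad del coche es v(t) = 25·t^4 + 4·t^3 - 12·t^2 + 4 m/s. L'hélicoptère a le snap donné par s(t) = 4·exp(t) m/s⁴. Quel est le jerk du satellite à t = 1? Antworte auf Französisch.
En utilisant j(t) = 24 et en substituant t = 1, nous trouvons j = 24.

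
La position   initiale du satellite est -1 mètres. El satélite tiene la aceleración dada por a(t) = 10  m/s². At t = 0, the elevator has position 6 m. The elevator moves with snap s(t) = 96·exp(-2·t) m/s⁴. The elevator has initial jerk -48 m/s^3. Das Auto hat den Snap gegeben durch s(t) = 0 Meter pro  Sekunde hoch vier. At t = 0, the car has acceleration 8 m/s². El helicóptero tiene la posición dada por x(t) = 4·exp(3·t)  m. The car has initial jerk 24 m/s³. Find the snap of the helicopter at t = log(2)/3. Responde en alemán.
Wir müssen unsere Gleichung für die Position x(t) = 4·exp(3·t) 4-mal ableiten. Mit d/dt von x(t) finden wir v(t) = 12·exp(3·t). Durch Ableiten von der Geschwindigkeit erhalten wir die Beschleunigung: a(t) = 36·exp(3·t). Durch Ableiten von der Beschleunigung erhalten wir den Ruck: j(t) = 108·exp(3·t). Durch Ableiten von dem Ruck erhalten wir den Snap: s(t) = 324·exp(3·t). Mit s(t) = 324·exp(3·t) und Einsetzen von t = log(2)/3, finden wir s = 648.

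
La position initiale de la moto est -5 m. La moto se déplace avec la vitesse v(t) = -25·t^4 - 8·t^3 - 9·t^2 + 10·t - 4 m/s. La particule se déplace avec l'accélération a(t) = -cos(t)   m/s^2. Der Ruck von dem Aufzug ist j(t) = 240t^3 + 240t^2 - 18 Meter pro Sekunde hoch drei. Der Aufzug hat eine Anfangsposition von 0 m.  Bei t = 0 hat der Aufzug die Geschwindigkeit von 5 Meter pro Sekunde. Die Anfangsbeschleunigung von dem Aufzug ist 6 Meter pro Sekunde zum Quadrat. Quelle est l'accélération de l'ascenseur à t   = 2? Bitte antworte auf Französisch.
En partant du jerk j(t) = 240·t^3 + 240·t^2 - 18, nous prenons 1 primitive. En intégrant le jerk et en utilisant la condition initiale a(0) = 6, nous obtenons a(t) = 60·t^4 + 80·t^3 - 18·t + 6. De l'équation de l'accélération a(t) = 60·t^4 + 80·t^3 - 18·t + 6, nous substituons t = 2 pour obtenir a = 1570.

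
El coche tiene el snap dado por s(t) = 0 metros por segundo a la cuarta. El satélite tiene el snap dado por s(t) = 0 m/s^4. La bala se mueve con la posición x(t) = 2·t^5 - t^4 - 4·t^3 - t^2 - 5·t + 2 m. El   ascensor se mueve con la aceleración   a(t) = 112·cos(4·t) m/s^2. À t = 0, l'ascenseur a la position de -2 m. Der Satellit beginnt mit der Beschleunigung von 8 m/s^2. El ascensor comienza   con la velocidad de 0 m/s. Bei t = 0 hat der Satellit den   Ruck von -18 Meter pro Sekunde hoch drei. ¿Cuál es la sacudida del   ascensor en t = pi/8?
Partiendo de la aceleración a(t) = 112·cos(4·t), tomamos 1 derivada. Tomando d/dt de a(t), encontramos j(t) = -448·sin(4·t). De la ecuación de la sacudida j(t) = -448·sin(4·t), sustituimos t = pi/8 para obtener j = -448.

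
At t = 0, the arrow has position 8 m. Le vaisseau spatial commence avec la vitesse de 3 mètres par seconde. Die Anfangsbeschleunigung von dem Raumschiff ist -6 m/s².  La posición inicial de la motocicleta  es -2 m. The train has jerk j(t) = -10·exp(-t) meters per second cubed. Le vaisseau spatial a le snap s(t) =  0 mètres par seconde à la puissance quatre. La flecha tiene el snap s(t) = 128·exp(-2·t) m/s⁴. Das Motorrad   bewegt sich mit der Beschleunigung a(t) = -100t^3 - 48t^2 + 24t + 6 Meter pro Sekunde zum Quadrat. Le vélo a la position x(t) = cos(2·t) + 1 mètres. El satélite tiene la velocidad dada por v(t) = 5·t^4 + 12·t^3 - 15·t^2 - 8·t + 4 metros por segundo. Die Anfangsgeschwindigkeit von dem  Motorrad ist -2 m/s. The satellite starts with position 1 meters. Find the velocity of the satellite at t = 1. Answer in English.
Using v(t) = 5·t^4 + 12·t^3 - 15·t^2 - 8·t + 4 and substituting t = 1, we find v = -2.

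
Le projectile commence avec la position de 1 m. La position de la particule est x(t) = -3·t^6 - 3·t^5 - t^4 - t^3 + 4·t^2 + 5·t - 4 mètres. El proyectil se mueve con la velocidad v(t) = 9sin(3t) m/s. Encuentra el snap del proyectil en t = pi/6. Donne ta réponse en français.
Pour résoudre ceci, nous devons prendre 3 dérivées de notre équation de la vitesse v(t) = 9·sin(3·t). La dérivée de la vitesse donne l'accélération: a(t) = 27·cos(3·t). En prenant d/dt de a(t), nous trouvons j(t) = -81·sin(3·t). En dérivant le jerk, nous obtenons le snap: s(t) = -243·cos(3·t). De l'équation du snap s(t) = -243·cos(3·t), nous substituons t = pi/6 pour obtenir s = 0.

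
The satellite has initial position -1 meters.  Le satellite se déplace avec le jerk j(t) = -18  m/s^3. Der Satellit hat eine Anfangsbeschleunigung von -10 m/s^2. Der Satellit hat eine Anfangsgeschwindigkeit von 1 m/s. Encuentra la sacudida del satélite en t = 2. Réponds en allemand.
Aus der Gleichung für den Ruck j(t) = -18, setzen wir t = 2 ein und erhalten j = -18.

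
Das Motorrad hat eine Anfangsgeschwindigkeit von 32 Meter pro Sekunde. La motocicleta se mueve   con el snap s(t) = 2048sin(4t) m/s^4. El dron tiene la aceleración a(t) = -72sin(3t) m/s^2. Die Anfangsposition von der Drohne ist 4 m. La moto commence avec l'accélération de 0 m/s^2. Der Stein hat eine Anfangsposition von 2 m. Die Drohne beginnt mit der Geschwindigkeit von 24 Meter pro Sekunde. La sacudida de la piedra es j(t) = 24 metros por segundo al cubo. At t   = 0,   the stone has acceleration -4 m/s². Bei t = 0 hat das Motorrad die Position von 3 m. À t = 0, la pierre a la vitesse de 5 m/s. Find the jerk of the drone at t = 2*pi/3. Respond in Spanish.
Partiendo de la aceleración a(t) = -72·sin(3·t), tomamos 1 derivada. La derivada de la aceleración da la sacudida: j(t) = -216·cos(3·t). Usando j(t) = -216·cos(3·t) y sustituyendo t = 2*pi/3, encontramos j = -216.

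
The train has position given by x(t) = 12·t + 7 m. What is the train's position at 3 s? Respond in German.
Aus der Gleichung für die Position x(t) = 12·t + 7, setzen wir t = 3 ein und erhalten x = 43.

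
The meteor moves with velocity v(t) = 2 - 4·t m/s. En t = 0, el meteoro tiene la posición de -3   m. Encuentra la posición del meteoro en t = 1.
Partiendo de la velocidad v(t) = 2 - 4·t, tomamos 1 antiderivada. La antiderivada de la velocidad, con x(0) = -3, da la posición: x(t) = -2·t^2 + 2·t - 3. Tenemos la posición x(t) = -2·t^2 + 2·t - 3. Sustituyendo t = 1: x(1) = -3.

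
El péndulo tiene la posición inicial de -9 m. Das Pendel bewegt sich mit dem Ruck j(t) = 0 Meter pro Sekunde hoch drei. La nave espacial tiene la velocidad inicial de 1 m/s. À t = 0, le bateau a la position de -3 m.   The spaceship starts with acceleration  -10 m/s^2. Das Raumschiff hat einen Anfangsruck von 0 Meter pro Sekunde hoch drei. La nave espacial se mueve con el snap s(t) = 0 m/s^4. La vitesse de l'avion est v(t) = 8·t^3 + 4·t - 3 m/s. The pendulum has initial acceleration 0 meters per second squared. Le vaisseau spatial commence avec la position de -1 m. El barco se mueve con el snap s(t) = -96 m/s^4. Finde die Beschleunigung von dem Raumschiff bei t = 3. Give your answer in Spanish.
Debemos encontrar la antiderivada de nuestra ecuación del snap s(t) = 0 2 veces. La antiderivada del snap, con j(0) = 0, da la sacudida: j(t) = 0. La integral de la sacudida es la aceleración. Usando a(0) = -10, obtenemos a(t) = -10. Tenemos la aceleración a(t) = -10. Sustituyendo t = 3: a(3) = -10.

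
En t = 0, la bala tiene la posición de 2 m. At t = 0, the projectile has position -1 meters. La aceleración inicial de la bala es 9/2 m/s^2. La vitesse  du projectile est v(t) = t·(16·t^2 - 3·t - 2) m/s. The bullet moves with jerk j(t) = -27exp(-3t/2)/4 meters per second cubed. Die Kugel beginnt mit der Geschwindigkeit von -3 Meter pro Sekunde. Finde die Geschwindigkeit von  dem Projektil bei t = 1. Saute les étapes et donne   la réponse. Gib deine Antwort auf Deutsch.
Bei t = 1, v = 11.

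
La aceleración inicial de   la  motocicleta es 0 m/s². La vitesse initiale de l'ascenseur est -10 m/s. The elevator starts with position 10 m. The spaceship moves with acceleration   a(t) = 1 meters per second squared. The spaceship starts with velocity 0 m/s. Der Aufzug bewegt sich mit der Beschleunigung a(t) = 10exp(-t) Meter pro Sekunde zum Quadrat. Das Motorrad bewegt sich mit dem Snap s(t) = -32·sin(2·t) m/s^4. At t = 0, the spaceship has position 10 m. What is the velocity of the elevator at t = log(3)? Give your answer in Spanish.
Debemos encontrar la antiderivada de nuestra ecuación de la aceleración a(t) = 10·exp(-t) 1 vez. La antiderivada de la aceleración, con v(0) = -10, da la velocidad: v(t) = -10·exp(-t). De la ecuación de la velocidad v(t) = -10·exp(-t), sustituimos t = log(3) para obtener v = -10/3.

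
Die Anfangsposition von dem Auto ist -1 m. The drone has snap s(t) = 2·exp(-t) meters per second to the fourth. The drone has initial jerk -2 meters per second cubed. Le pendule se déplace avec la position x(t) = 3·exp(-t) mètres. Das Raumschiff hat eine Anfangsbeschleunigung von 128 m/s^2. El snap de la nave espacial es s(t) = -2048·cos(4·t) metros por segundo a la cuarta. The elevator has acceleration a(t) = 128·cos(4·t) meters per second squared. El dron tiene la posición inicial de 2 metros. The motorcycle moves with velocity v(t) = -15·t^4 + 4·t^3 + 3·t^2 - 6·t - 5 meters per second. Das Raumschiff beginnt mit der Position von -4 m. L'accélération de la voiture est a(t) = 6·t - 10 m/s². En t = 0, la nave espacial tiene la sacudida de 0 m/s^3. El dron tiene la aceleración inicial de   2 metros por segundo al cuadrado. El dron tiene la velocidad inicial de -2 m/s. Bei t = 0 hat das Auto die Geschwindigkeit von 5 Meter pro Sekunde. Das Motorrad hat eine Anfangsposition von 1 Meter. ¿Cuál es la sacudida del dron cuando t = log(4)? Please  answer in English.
We need to integrate our snap equation s(t) = 2·exp(-t) 1 time. Taking ∫s(t)dt and applying j(0) = -2, we find j(t) = -2·exp(-t). Using j(t) = -2·exp(-t) and substituting t = log(4), we find j = -1/2.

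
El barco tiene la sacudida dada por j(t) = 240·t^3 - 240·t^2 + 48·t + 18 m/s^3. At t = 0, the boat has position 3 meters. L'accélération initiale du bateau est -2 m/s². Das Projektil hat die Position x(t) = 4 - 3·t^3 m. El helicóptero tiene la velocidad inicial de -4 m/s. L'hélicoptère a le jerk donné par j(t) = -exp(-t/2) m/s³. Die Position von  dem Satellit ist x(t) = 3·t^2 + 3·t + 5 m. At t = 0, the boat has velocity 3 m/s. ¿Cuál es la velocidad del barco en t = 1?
Necesitamos integrar nuestra ecuación de la sacudida j(t) = 240·t^3 - 240·t^2 + 48·t + 18 2 veces. La antiderivada de la sacudida es la aceleración. Usando a(0) = -2, obtenemos a(t) = 60·t^4 - 80·t^3 + 24·t^2 + 18·t - 2. Tomando ∫a(t)dt y aplicando v(0) = 3, encontramos v(t) = 12·t^5 - 20·t^4 + 8·t^3 + 9·t^2 - 2·t + 3. Tenemos la velocidad v(t) = 12·t^5 - 20·t^4 + 8·t^3 + 9·t^2 - 2·t + 3. Sustituyendo t = 1: v(1) = 10.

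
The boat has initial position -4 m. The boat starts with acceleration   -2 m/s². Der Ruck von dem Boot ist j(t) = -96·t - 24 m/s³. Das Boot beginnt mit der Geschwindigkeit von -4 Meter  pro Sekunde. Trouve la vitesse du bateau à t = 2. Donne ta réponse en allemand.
Ausgehend von dem Ruck j(t) = -96·t - 24, nehmen wir 2 Integrale. Das Integral von dem Ruck ist die Beschleunigung. Mit a(0) = -2 erhalten wir a(t) = -48·t^2 - 24·t - 2. Das Integral von der Beschleunigung, mit v(0) = -4, ergibt die Geschwindigkeit: v(t) = -16·t^3 - 12·t^2 - 2·t - 4. Aus der Gleichung für die Geschwindigkeit v(t) = -16·t^3 - 12·t^2 - 2·t - 4, setzen wir t = 2 ein und erhalten v = -184.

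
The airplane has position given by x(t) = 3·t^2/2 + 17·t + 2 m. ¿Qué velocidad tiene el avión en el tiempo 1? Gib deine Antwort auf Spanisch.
Debemos derivar nuestra ecuación de la posición x(t) = 3·t^2/2 + 17·t + 2 1 vez. Derivando la posición, obtenemos la velocidad: v(t) = 3·t + 17. Usando v(t) = 3·t + 17 y sustituyendo t = 1, encontramos v = 20.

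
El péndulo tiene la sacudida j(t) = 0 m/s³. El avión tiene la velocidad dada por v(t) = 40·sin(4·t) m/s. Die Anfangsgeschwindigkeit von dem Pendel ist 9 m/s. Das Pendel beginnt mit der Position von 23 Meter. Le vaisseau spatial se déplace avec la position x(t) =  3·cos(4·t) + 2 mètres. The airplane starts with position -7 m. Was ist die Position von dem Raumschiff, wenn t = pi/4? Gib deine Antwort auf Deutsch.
Aus der Gleichung für die Position x(t) = 3·cos(4·t) + 2, setzen wir t = pi/4 ein und erhalten x = -1.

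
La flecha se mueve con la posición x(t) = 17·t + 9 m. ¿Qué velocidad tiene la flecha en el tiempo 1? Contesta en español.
Partiendo de la posición x(t) = 17·t + 9, tomamos 1 derivada. Derivando la posición, obtenemos la velocidad: v(t) = 17. Tenemos la velocidad v(t) = 17. Sustituyendo t = 1: v(1) = 17.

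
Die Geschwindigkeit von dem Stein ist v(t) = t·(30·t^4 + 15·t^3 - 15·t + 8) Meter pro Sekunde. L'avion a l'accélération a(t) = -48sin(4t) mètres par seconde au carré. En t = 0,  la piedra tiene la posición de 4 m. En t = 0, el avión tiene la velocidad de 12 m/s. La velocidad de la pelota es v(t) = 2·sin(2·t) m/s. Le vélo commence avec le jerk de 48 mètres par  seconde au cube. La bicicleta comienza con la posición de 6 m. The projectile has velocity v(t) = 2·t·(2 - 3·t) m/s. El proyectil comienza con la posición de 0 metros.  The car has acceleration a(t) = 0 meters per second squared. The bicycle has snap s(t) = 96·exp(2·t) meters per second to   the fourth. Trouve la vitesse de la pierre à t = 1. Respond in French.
De l'équation de la vitesse v(t) = t·(30·t^4 + 15·t^3 - 15·t + 8), nous substituons t = 1 pour obtenir v = 38.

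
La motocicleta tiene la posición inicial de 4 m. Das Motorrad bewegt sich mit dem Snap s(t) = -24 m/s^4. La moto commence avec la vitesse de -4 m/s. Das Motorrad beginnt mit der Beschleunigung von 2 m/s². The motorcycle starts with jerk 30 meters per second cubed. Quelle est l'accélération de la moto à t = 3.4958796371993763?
Pour résoudre ceci, nous devons prendre 2 primitives de notre équation du snap s(t) = -24. En prenant ∫s(t)dt et en appliquant j(0) = 30, nous trouvons j(t) = 30 - 24·t. La primitive du jerk est l'accélération. En utilisant a(0) = 2, nous obtenons a(t) = -12·t^2 + 30·t + 2. Nous avons l'accélération a(t) = -12·t^2 + 30·t + 2. En substituant t = 3.4958796371993763: a(3.4958796371993763) = -39.7777041374416.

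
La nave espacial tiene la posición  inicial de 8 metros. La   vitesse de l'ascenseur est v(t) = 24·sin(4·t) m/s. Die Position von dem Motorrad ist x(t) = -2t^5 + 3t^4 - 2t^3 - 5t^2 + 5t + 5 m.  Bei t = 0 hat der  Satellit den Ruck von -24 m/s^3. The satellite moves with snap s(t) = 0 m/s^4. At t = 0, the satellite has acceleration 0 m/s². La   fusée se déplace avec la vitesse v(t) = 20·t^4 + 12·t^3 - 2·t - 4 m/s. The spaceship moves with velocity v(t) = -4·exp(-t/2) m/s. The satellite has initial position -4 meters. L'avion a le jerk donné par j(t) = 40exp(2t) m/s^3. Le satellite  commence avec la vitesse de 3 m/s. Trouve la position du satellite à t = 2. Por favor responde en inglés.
Starting from snap s(t) = 0, we take 4 integrals. The integral of snap, with j(0) = -24, gives jerk: j(t) = -24. The integral of jerk, with a(0) = 0, gives acceleration: a(t) = -24·t. The integral of acceleration, with v(0) = 3, gives velocity: v(t) = 3 - 12·t^2. The antiderivative of velocity, with x(0) = -4, gives position: x(t) = -4·t^3 + 3·t - 4. Using x(t) = -4·t^3 + 3·t - 4 and substituting t = 2, we find x = -30.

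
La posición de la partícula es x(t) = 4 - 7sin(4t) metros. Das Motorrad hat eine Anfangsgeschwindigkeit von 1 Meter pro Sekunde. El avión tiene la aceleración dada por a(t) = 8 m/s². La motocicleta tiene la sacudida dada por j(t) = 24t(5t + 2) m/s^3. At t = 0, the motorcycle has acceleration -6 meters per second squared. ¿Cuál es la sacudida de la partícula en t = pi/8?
Debemos derivar nuestra ecuación de la posición x(t) = 4 - 7·sin(4·t) 3 veces. Derivando la posición, obtenemos la velocidad: v(t) = -28·cos(4·t). Derivando la velocidad, obtenemos la aceleración: a(t) = 112·sin(4·t). Tomando d/dt de a(t), encontramos j(t) = 448·cos(4·t). De la ecuación de la sacudida j(t) = 448·cos(4·t), sustituimos t = pi/8 para obtener j = 0.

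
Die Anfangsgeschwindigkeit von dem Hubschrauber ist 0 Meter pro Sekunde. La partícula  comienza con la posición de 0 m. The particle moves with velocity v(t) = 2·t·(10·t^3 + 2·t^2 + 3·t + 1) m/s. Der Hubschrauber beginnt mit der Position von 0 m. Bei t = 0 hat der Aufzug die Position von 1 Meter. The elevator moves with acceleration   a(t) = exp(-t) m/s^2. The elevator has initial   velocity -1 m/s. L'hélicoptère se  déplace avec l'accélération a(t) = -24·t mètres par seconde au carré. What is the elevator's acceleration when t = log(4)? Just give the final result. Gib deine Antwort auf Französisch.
a(log(4)) = 1/4.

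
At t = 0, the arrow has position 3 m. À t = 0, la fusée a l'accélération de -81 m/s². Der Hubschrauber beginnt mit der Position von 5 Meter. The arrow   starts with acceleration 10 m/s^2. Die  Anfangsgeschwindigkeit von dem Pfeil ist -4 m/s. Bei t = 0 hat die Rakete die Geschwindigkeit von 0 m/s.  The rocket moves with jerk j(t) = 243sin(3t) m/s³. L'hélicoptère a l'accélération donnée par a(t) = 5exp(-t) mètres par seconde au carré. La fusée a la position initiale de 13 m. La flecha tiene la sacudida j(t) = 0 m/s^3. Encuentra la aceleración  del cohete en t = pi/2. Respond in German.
Wir müssen die Stammfunktion unserer Gleichung für den Ruck j(t) = 243·sin(3·t) 1-mal finden. Die Stammfunktion von dem Ruck ist die Beschleunigung. Mit a(0) = -81 erhalten wir a(t) = -81·cos(3·t). Mit a(t) = -81·cos(3·t) und Einsetzen von t = pi/2, finden wir a = 0.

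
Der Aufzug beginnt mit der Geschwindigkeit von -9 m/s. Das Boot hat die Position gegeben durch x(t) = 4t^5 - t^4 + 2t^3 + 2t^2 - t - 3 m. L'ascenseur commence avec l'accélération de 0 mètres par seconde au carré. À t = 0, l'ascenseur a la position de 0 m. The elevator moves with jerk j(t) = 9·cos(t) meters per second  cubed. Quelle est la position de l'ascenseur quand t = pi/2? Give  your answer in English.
To find the answer, we compute 3 integrals of j(t) = 9·cos(t). Integrating jerk and using the initial condition a(0) = 0, we get a(t) = 9·sin(t). The antiderivative of acceleration, with v(0) = -9, gives velocity: v(t) = -9·cos(t). Integrating velocity and using the initial condition x(0) = 0, we get x(t) = -9·sin(t). From the given position equation x(t) = -9·sin(t), we substitute t = pi/2 to get x = -9.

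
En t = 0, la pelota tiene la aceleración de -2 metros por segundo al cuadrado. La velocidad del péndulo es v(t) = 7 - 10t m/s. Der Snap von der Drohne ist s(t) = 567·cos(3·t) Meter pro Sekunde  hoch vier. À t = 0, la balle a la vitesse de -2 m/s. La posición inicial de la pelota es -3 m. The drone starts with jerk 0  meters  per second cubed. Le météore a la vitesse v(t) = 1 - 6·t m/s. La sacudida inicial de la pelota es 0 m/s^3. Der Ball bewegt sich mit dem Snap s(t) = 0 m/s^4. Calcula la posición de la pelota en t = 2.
Para resolver esto, necesitamos tomar 4 antiderivadas de nuestra ecuación del snap s(t) = 0. Tomando ∫s(t)dt y aplicando j(0) = 0, encontramos j(t) = 0. Tomando ∫j(t)dt y aplicando a(0) = -2, encontramos a(t) = -2. La integral de la aceleración, con v(0) = -2, da la velocidad: v(t) = -2·t - 2. Tomando ∫v(t)dt y aplicando x(0) = -3, encontramos x(t) = -t^2 - 2·t - 3. Usando x(t) = -t^2 - 2·t - 3 y sustituyendo t = 2, encontramos x = -11.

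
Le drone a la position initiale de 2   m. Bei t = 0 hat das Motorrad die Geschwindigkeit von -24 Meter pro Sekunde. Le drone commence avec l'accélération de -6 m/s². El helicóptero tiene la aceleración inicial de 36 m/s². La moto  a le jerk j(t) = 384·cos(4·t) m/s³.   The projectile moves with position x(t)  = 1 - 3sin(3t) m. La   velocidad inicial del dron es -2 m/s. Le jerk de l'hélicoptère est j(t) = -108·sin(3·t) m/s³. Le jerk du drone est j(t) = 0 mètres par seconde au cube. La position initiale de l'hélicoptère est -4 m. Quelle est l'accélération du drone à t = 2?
En partant du jerk j(t) = 0, nous prenons 1 primitive. La primitive du jerk, avec a(0) = -6, donne l'accélération: a(t) = -6. De l'équation de l'accélération a(t) = -6, nous substituons t = 2 pour obtenir a = -6.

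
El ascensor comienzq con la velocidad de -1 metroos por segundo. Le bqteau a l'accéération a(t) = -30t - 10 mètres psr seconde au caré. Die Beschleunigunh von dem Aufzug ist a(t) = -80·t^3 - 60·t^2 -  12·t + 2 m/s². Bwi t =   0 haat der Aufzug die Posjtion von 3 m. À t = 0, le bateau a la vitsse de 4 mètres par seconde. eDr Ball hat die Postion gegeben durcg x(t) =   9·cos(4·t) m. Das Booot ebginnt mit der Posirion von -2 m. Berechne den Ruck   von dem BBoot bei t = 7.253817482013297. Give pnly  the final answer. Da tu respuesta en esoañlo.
La sacudida en t = 7.253817482013297 es j = -30.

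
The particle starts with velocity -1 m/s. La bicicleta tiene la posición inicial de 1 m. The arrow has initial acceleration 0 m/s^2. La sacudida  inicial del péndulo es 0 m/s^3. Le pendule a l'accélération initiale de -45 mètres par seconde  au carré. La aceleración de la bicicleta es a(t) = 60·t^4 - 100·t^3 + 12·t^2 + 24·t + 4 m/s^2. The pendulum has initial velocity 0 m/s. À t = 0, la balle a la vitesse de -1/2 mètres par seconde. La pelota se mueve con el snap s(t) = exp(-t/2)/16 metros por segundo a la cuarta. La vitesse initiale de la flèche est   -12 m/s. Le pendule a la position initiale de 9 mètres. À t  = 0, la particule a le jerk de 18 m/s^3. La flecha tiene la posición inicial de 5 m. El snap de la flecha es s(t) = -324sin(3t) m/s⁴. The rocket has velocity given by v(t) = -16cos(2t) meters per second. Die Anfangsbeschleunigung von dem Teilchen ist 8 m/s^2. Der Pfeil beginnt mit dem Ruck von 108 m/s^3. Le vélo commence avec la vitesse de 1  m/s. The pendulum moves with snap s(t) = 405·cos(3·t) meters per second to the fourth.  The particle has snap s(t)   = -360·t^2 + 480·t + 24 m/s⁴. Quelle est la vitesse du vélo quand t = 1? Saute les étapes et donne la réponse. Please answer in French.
La réponse est 8.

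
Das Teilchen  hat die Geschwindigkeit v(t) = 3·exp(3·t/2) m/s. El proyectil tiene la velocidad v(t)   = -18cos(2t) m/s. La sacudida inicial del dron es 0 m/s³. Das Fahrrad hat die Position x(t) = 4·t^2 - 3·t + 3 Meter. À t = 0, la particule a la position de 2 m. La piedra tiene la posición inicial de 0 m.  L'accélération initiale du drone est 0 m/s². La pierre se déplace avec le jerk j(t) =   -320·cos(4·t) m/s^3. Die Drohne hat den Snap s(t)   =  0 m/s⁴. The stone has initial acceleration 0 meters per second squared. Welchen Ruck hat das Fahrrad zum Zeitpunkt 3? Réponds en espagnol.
Debemos derivar nuestra ecuación de la posición x(t) = 4·t^2 - 3·t + 3 3 veces. La derivada de la posición da la velocidad: v(t) = 8·t - 3. La derivada de la velocidad da la aceleración: a(t) = 8. Tomando d/dt de a(t), encontramos j(t) = 0. Usando j(t) = 0 y sustituyendo t = 3, encontramos j = 0.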